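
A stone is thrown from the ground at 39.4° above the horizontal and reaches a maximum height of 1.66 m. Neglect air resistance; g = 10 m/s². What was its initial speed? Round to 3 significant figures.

9.08 m/s

At maximum height v_y = 0, so (v₀ sin θ)² = 2 g H.
v₀ sin 39.4° = √(2 × 10 × 1.66) = 5.762 m/s.
v₀ = 5.762 / sin 39.4° = 5.762 / 0.6347 = 9.08 m/s.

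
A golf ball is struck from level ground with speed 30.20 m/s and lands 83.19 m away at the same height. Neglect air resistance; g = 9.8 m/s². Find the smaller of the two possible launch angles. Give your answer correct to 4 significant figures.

Level-ground range: R = v₀² sin(2θ)/g ⇒ sin 2θ = R g / v₀² = 83.19×9.8/30.20² = 0.8939.
2θ = arcsin(0.8939) = 63.367° or 180° − 63.367° = 116.633°.
So θ = 31.68° or θ = 58.32°.

31.68°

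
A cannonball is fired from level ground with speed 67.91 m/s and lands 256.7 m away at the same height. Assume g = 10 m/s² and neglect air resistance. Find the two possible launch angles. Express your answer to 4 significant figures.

Level-ground range: R = v₀² sin(2θ)/g ⇒ sin 2θ = R g / v₀² = 256.7×10/67.91² = 0.5566.
2θ = arcsin(0.5566) = 33.821° or 180° − 33.821° = 146.179°.
So θ = 16.91° or θ = 73.09°.

16.91° and 73.09°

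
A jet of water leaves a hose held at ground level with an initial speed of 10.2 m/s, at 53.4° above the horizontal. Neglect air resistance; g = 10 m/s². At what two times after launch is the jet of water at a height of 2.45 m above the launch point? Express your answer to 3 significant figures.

0.394 s and 1.24 s

v_y0 = 10.2 sin 53.4° = 8.189 m/s.
Set y = v_y0 t − ½ g t² = 2.45: 5.000 t² − 8.189 t + 2.45 = 0.
t = [8.189 ± √(67.06 − 49.00)] / 10 = (8.189 ± 4.250) / 10, giving t = 0.394 s or t = 1.24 s.
So the jet of water is at 2.45 m at t = 0.394 s (rising) and t = 1.24 s (falling).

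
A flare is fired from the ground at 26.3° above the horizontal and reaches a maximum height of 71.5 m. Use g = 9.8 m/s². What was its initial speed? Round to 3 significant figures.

84.5 m/s

At maximum height v_y = 0, so (v₀ sin θ)² = 2 g H.
v₀ sin 26.3° = √(2 × 9.8 × 71.5) = 37.44 m/s.
v₀ = 37.44 / sin 26.3° = 37.44 / 0.4431 = 84.5 m/s.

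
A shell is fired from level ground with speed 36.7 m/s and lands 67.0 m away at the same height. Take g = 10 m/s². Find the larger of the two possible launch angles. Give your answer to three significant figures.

Level-ground range: R = v₀² sin(2θ)/g ⇒ sin 2θ = R g / v₀² = 67.0×10/36.7² = 0.4974.
2θ = arcsin(0.4974) = 29.83° or 180° − 29.83° = 150.17°.
So θ = 14.9° or θ = 75.1°.

75.1°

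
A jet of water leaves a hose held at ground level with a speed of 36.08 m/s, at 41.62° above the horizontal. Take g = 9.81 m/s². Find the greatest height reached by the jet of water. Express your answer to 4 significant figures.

Vertical component of launch velocity: v_y = 36.08 sin 41.62° = 23.964 m/s.
At the highest point the vertical velocity is zero, so v_y² = 2 g h_max.
h_max = (23.964)² / (2 × 9.81) = 574.27 / 19.62 = 29.27 m.

29.27 m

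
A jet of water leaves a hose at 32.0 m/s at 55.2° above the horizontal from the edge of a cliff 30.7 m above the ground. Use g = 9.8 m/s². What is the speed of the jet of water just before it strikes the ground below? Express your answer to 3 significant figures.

40.3 m/s

v_x = 32.0 cos 55.2° = 18.26 m/s is unchanged throughout.
For the vertical component, v_y² = v_y0² + 2 g h = (26.28)² + 2×9.8×30.7 = 1292, so |v_y| = 35.94 m/s.
Impact speed = √(v_x² + v_y²) = √(333.4 + 1292) = 40.3 m/s.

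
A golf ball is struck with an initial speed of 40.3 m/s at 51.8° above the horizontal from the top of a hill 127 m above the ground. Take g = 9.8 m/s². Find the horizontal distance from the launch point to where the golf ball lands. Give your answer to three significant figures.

231 m

Components: v_x = 40.3 cos 51.8° = 24.92 m/s, v_y = 40.3 sin 51.8° = 31.67 m/s.
Vertical: 0 = 127 + 31.67 t − ½(9.8) t² ⇒ 4.900 t² − 31.67 t − 127 = 0.
t = [31.67 + √(1003 + 2489)] / 9.800 = 9.262 s.
Horizontal: R = v_x · t = 24.92 × 9.262 = 231 m.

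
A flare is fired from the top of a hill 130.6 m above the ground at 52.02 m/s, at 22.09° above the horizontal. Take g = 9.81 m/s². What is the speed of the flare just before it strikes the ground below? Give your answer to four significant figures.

v_x = 52.02 cos 22.09° = 48.201 m/s is unchanged throughout.
For the vertical component, v_y² = v_y0² + 2 g h = (19.563)² + 2×9.81×130.6 = 2945.1, so |v_y| = 54.269 m/s.
Impact speed = √(v_x² + v_y²) = √(2323.3 + 2945.1) = 72.58 m/s.

72.58 m/s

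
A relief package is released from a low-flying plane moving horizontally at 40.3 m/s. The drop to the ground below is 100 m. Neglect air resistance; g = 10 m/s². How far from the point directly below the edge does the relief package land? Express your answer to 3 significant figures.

Initial vertical velocity is zero, so the fall time comes from h = ½ g t²: t = √(2 × 100 / 10) = 4.472 s.
Horizontal motion is uniform at 40.3 m/s, so x = 40.3 × 4.472 = 180 m.

180 m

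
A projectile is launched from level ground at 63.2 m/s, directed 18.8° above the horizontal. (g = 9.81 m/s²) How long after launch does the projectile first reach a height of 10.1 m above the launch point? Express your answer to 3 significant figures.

v_y0 = 63.2 sin 18.8° = 20.37 m/s.
Set y = v_y0 t − ½ g t² = 10.1: 4.905 t² − 20.37 t + 10.1 = 0.
t = [20.37 ± √(414.9 − 198.2)] / 9.81 = (20.37 ± 14.72) / 9.81, giving t = 0.576 s or t = 3.58 s.
The projectile is on the way up at the first time, so t = 0.576 s.

0.576 s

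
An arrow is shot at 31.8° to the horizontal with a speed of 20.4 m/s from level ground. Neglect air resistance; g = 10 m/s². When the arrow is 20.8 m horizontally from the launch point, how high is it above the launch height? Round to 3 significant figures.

v_x = 20.4 cos 31.8° = 17.34 m/s, v_y0 = 20.4 sin 31.8° = 10.75 m/s.
Time to reach x = 20.8 m: t = x / v_x = 20.8 / 17.34 = 1.200 s.
y = v_y0 t − ½ g t² = 10.75×1.200 − 5.000×1.200² = 5.70 m.

5.70 m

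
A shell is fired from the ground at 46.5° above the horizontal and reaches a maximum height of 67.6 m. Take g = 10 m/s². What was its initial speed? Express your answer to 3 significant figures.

At maximum height v_y = 0, so (v₀ sin θ)² = 2 g H.
v₀ sin 46.5° = √(2 × 10 × 67.6) = 36.77 m/s.
v₀ = 36.77 / sin 46.5° = 36.77 / 0.7254 = 50.7 m/s.

50.7 m/s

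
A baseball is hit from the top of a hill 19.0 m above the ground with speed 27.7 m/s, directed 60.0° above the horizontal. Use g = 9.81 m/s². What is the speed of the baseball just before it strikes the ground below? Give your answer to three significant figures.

v_x = 27.7 cos 60.0° = 13.85 m/s is unchanged throughout.
For the vertical component, v_y² = v_y0² + 2 g h = (23.99)² + 2×9.81×19.0 = 948.3, so |v_y| = 30.79 m/s.
Impact speed = √(v_x² + v_y²) = √(191.8 + 948.3) = 33.8 m/s.

33.8 m/s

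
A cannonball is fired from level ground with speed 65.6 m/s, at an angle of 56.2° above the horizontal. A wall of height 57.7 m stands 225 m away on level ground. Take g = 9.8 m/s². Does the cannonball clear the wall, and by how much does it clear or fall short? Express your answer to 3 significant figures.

Yes — it clears the wall by 92.1 m.

v_x = 65.6 cos 56.2° = 36.49 m/s; v_y0 = 65.6 sin 56.2° = 54.51 m/s.
Time to reach the wall: t = 225 / 36.49 = 6.166 s.
Height at that point: y = 54.51×6.166 − 4.900×6.166² = 149.8 m.
That is 149.8 − 57.7 = 92.1 m above the top of the wall, so the cannonball clears it.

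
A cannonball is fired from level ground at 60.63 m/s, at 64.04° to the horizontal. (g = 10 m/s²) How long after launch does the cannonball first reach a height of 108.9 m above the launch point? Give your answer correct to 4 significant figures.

2.634 s

v_y0 = 60.63 sin 64.04° = 54.512 m/s.
Set y = v_y0 t − ½ g t² = 108.9: 5.000 t² − 54.512 t + 108.9 = 0.
t = [54.512 ± √(2971.6 − 2178.0)] / 10 = (54.512 ± 28.171) / 10, giving t = 2.634 s or t = 8.268 s.
The cannonball is on the way up at the first time, so t = 2.634 s.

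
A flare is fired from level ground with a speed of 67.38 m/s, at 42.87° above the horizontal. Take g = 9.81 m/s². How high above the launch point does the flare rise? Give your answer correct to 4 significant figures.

107.1 m

Vertical component of launch velocity: v_y = 67.38 sin 42.87° = 45.841 m/s.
At the highest point the vertical velocity is zero, so v_y² = 2 g h_max.
h_max = (45.841)² / (2 × 9.81) = 2101.4 / 19.62 = 107.1 m.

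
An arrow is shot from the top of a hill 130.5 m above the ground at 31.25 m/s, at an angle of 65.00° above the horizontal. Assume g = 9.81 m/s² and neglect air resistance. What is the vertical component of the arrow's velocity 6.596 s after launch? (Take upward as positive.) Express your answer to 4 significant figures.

-36.38 m/s

Initial vertical component: v_y0 = 31.25 sin 65.00° = 28.322 m/s.
v_y(t) = v_y0 − g t = 28.322 − 9.81 × 6.596 = -36.38 m/s.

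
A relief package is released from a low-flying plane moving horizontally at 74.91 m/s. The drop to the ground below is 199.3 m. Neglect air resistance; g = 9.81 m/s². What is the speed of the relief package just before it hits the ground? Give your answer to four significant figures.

Fall time: t = √(2 × 199.3 / 9.81) = 6.3743 s.
At impact: v_x = 74.91 m/s (unchanged), v_y = g t = 9.81 × 6.3743 = 62.532 m/s.
Speed = √(v_x² + v_y²) = √(5611.5 + 3910.3) = 97.58 m/s.

97.58 m/s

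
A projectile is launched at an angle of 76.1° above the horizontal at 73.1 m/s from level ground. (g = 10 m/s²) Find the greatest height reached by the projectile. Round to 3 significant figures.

252 m

Vertical component of launch velocity: v_y = 73.1 sin 76.1° = 70.96 m/s.
At the highest point the vertical velocity is zero, so v_y² = 2 g h_max.
h_max = (70.96)² / (2 × 10) = 5035 / 20.00 = 252 m.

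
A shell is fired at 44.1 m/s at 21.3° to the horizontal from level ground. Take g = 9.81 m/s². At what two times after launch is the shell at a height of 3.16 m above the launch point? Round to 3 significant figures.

v_y0 = 44.1 sin 21.3° = 16.02 m/s.
Set y = v_y0 t − ½ g t² = 3.16: 4.905 t² − 16.02 t + 3.16 = 0.
t = [16.02 ± √(256.6 − 62.00)] / 9.81 = (16.02 ± 13.95) / 9.81, giving t = 0.211 s or t = 3.06 s.
So the shell is at 3.16 m at t = 0.211 s (rising) and t = 3.06 s (falling).

0.211 s and 3.06 s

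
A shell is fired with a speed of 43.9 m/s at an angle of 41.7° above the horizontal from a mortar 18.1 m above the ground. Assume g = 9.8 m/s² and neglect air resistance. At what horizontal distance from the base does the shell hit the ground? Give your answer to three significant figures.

Components: v_x = 43.9 cos 41.7° = 32.78 m/s, v_y = 43.9 sin 41.7° = 29.20 m/s.
Vertical: 0 = 18.1 + 29.20 t − ½(9.8) t² ⇒ 4.900 t² − 29.20 t − 18.1 = 0.
t = [29.20 + √(852.6 + 354.8)] / 9.800 = 6.525 s.
Horizontal: R = v_x · t = 32.78 × 6.525 = 214 m.

214 m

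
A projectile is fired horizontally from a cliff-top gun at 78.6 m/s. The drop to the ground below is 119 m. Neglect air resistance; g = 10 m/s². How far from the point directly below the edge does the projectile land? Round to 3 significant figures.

Initial vertical velocity is zero, so the fall time comes from h = ½ g t²: t = √(2 × 119 / 10) = 4.879 s.
Horizontal motion is uniform at 78.6 m/s, so x = 78.6 × 4.879 = 383 m.

383 m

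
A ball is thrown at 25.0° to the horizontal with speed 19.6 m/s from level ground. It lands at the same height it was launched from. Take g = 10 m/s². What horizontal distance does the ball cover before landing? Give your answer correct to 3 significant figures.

For level ground, R = v₀² sin(2θ) / g.
sin(2 × 25.0°) = sin 50.00° = 0.7660.
R = (19.6)² × 0.7660 / 10 = 29.4 m.

29.4 m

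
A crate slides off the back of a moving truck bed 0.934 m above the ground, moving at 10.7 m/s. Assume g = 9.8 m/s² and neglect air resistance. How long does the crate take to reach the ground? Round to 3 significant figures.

The horizontal speed doesn't affect the fall. With v_y0 = 0, h = ½ g t².
t = √(2 × 0.934 / 9.8) = √0.1906 = 0.437 s.

0.437 s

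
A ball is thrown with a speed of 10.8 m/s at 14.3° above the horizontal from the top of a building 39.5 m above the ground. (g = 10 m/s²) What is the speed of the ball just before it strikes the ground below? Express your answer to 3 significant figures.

v_x = 10.8 cos 14.3° = 10.47 m/s is unchanged throughout.
For the vertical component, v_y² = v_y0² + 2 g h = (2.668)² + 2×10×39.5 = 797.1, so |v_y| = 28.23 m/s.
Impact speed = √(v_x² + v_y²) = √(109.6 + 797.1) = 30.1 m/s.

30.1 m/s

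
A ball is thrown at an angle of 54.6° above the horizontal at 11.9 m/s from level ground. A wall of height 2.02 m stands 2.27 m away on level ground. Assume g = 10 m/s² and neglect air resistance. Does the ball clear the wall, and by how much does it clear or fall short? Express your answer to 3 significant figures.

Yes — it clears the wall by 0.632 m.

v_x = 11.9 cos 54.6° = 6.893 m/s; v_y0 = 11.9 sin 54.6° = 9.700 m/s.
Time to reach the wall: t = 2.27 / 6.893 = 0.3293 s.
Height at that point: y = 9.700×0.3293 − 5.000×0.3293² = 2.652 m.
That is 2.652 − 2.02 = 0.632 m above the top of the wall, so the ball clears it.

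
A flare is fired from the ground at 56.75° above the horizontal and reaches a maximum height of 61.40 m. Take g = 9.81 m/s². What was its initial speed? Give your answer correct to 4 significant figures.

At maximum height v_y = 0, so (v₀ sin θ)² = 2 g H.
v₀ sin 56.75° = √(2 × 9.81 × 61.40) = 34.708 m/s.
v₀ = 34.708 / sin 56.75° = 34.708 / 0.8363 = 41.50 m/s.

41.50 m/s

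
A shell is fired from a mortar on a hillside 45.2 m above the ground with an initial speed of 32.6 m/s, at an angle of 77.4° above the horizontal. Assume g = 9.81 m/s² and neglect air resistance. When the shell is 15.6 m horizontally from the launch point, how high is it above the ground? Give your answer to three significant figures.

91.4 m

v_x = 32.6 cos 77.4° = 7.111 m/s, v_y0 = 32.6 sin 77.4° = 31.81 m/s.
Time to reach x = 15.6 m: t = x / v_x = 15.6 / 7.111 = 2.194 s.
y = 45.2 + v_y0 t − ½ g t² = 45.2 + 31.81×2.194 − 4.905×2.194² = 91.4 m.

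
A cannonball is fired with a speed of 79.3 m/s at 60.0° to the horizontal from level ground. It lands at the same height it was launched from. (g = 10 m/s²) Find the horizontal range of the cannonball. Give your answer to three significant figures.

Components: v_x = 79.3 cos 60.0° = 39.65 m/s, v_y = 79.3 sin 60.0° = 68.68 m/s.
Time of flight (same landing height): t = 2 v_y / g = 2 × 68.68 / 10 = 13.74 s.
Range: R = v_x · t = 39.65 × 13.74 = 545 m.

545 m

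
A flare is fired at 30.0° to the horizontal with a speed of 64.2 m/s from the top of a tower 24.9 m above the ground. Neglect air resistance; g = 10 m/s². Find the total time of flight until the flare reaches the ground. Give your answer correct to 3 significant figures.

Vertical component: v_y = 64.2 sin 30.0° = 32.10 m/s.
Taking up as positive with launch at y = 24.9 m, landing at y = 0: 0 = 24.9 + 32.10 t − ½(10) t².
Solving 5.000 t² − 32.10 t − 24.9 = 0 gives t = [32.10 + √(32.10² + 4·5.000·24.9)] / 10.00 = 7.12 s.

7.12 s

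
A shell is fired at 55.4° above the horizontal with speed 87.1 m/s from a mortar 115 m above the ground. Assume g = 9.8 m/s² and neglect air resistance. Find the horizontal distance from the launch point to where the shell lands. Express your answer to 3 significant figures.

Components: v_x = 87.1 cos 55.4° = 49.46 m/s, v_y = 87.1 sin 55.4° = 71.70 m/s.
Vertical: 0 = 115 + 71.70 t − ½(9.8) t² ⇒ 4.900 t² − 71.70 t − 115 = 0.
t = [71.70 + √(5141 + 2254)] / 9.800 = 16.09 s.
Horizontal: R = v_x · t = 49.46 × 16.09 = 796 m.

796 m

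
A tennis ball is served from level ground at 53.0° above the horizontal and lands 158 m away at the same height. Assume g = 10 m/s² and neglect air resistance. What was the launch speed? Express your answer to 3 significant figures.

40.5 m/s

On level ground, R = v₀² sin(2θ) / g, so v₀ = √(R g / sin 2θ).
sin(2 × 53.0°) = 0.9613.
v₀ = √(158 × 10 / 0.9613) = √1644 = 40.5 m/s.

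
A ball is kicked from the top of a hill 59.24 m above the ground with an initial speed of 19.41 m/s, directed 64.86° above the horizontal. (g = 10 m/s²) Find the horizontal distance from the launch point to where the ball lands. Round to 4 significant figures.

Components: v_x = 19.41 cos 64.86° = 8.2460 m/s, v_y = 19.41 sin 64.86° = 17.571 m/s.
Vertical: 0 = 59.24 + 17.571 t − ½(10) t² ⇒ 5.000 t² − 17.571 t − 59.24 = 0.
t = [17.571 + √(308.74 + 1184.8)] / 10.00 = 5.6217 s.
Horizontal: R = v_x · t = 8.2460 × 5.6217 = 46.36 m.

46.36 m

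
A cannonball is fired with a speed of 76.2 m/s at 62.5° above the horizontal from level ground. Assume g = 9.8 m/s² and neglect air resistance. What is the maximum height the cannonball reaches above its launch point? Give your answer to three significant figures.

Vertical component of launch velocity: v_y = 76.2 sin 62.5° = 67.59 m/s.
At the highest point the vertical velocity is zero, so v_y² = 2 g h_max.
h_max = (67.59)² / (2 × 9.8) = 4568 / 19.60 = 233 m.

233 m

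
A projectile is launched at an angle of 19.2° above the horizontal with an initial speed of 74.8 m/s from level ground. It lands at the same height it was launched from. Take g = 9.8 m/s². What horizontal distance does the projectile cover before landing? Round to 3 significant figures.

Components: v_x = 74.8 cos 19.2° = 70.64 m/s, v_y = 74.8 sin 19.2° = 24.60 m/s.
Time of flight (same landing height): t = 2 v_y / g = 2 × 24.60 / 9.8 = 5.020 s.
Range: R = v_x · t = 70.64 × 5.020 = 355 m.

355 m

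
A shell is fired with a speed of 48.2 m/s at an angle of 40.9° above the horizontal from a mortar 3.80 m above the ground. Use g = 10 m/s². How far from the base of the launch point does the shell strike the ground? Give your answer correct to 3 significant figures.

Components: v_x = 48.2 cos 40.9° = 36.43 m/s, v_y = 48.2 sin 40.9° = 31.56 m/s.
Vertical: 0 = 3.80 + 31.56 t − ½(10) t² ⇒ 5.000 t² − 31.56 t − 3.80 = 0.
t = [31.56 + √(996.0 + 76.00)] / 10.00 = 6.430 s.
Horizontal: R = v_x · t = 36.43 × 6.430 = 234 m.

234 m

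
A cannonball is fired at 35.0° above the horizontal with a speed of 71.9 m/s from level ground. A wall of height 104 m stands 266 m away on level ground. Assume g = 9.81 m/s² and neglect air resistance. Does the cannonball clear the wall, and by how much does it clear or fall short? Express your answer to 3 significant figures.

No — it falls 17.8 m short of clearing the wall.

v_x = 71.9 cos 35.0° = 58.90 m/s; v_y0 = 71.9 sin 35.0° = 41.24 m/s.
Time to reach the wall: t = 266 / 58.90 = 4.516 s.
Height at that point: y = 41.24×4.516 − 4.905×4.516² = 86.21 m.
That is 104 − 86.21 = 17.8 m below the top of the wall, so the cannonball does not clear it.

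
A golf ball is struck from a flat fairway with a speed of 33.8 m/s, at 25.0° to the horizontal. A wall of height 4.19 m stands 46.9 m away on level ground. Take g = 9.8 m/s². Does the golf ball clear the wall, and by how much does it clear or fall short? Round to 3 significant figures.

v_x = 33.8 cos 25.0° = 30.63 m/s; v_y0 = 33.8 sin 25.0° = 14.28 m/s.
Time to reach the wall: t = 46.9 / 30.63 = 1.531 s.
Height at that point: y = 14.28×1.531 − 4.900×1.531² = 10.38 m.
That is 10.38 − 4.19 = 6.19 m above the top of the wall, so the golf ball clears it.

Yes — it clears the wall by 6.19 m.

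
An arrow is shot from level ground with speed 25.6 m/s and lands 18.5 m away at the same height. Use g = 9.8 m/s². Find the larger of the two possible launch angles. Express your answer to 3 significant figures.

Level-ground range: R = v₀² sin(2θ)/g ⇒ sin 2θ = R g / v₀² = 18.5×9.8/25.6² = 0.2766.
2θ = arcsin(0.2766) = 16.06° or 180° − 16.06° = 163.94°.
So θ = 8.03° or θ = 82.0°.

82.0°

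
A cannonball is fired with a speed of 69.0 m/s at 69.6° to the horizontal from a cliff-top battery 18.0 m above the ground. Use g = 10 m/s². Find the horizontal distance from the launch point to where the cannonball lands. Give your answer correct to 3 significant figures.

318 m

Components: v_x = 69.0 cos 69.6° = 24.05 m/s, v_y = 69.0 sin 69.6° = 64.67 m/s.
Vertical: 0 = 18.0 + 64.67 t − ½(10) t² ⇒ 5.000 t² − 64.67 t − 18.0 = 0.
t = [64.67 + √(4182 + 360.0)] / 10.00 = 13.21 s.
Horizontal: R = v_x · t = 24.05 × 13.21 = 318 m.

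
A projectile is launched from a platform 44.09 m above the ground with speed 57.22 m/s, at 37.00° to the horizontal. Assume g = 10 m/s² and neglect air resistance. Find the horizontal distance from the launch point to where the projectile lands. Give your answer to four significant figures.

Components: v_x = 57.22 cos 37.00° = 45.698 m/s, v_y = 57.22 sin 37.00° = 34.436 m/s.
Vertical: 0 = 44.09 + 34.436 t − ½(10) t² ⇒ 5.000 t² − 34.436 t − 44.09 = 0.
t = [34.436 + √(1185.8 + 881.80)] / 10.00 = 7.9907 s.
Horizontal: R = v_x · t = 45.698 × 7.9907 = 365.2 m.

365.2 m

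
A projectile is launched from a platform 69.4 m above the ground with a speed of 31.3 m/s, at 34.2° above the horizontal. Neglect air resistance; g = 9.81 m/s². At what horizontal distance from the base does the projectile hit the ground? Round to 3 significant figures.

154 m

Components: v_x = 31.3 cos 34.2° = 25.89 m/s, v_y = 31.3 sin 34.2° = 17.59 m/s.
Vertical: 0 = 69.4 + 17.59 t − ½(9.81) t² ⇒ 4.905 t² − 17.59 t − 69.4 = 0.
t = [17.59 + √(309.4 + 1362)] / 9.810 = 5.961 s.
Horizontal: R = v_x · t = 25.89 × 5.961 = 154 m.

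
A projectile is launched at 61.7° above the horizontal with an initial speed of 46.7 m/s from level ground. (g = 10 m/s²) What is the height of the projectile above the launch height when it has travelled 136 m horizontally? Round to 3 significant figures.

v_x = 46.7 cos 61.7° = 22.14 m/s, v_y0 = 46.7 sin 61.7° = 41.12 m/s.
Time to reach x = 136 m: t = x / v_x = 136 / 22.14 = 6.143 s.
y = v_y0 t − ½ g t² = 41.12×6.143 − 5.000×6.143² = 63.9 m.

63.9 m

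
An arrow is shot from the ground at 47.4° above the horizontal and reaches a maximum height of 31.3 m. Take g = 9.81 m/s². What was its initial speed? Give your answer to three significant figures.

At maximum height v_y = 0, so (v₀ sin θ)² = 2 g H.
v₀ sin 47.4° = √(2 × 9.81 × 31.3) = 24.78 m/s.
v₀ = 24.78 / sin 47.4° = 24.78 / 0.7361 = 33.7 m/s.

33.7 m/s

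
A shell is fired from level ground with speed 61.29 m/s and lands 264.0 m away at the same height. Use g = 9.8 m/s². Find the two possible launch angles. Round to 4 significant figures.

Level-ground range: R = v₀² sin(2θ)/g ⇒ sin 2θ = R g / v₀² = 264.0×9.8/61.29² = 0.6887.
2θ = arcsin(0.6887) = 43.527° or 180° − 43.527° = 136.473°.
So θ = 21.76° or θ = 68.24°.

21.76° and 68.24°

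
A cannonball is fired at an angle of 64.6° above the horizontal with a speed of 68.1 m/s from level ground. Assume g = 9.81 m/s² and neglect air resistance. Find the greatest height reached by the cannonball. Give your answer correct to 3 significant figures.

193 m

Vertical component of launch velocity: v_y = 68.1 sin 64.6° = 61.52 m/s.
At the highest point the vertical velocity is zero, so v_y² = 2 g h_max.
h_max = (61.52)² / (2 × 9.81) = 3785 / 19.62 = 193 m.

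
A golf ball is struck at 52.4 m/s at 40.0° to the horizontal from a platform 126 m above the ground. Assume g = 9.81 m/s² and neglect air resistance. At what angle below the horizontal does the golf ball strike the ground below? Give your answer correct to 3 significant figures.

v_x = 52.4 cos 40.0° = 40.14 m/s.
At impact |v_y| = √(v_y0² + 2 g h) = √(33.68² + 2×9.81×126) = 60.05 m/s.
Angle below horizontal = arctan(|v_y| / v_x) = arctan(60.05 / 40.14) = 56.2°.

56.2°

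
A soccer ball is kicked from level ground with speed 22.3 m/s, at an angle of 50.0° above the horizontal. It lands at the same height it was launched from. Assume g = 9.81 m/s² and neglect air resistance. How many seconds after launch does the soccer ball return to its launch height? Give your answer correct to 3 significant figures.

Vertical component: v_y = 22.3 sin 50.0° = 17.08 m/s.
For a projectile landing at launch height, time of flight is t = 2 v_y / g = 2 × 17.08 / 9.81 = 3.48 s.

3.48 s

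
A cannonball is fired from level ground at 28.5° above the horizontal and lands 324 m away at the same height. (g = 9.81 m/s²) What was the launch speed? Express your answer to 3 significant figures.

61.6 m/s

On level ground, R = v₀² sin(2θ) / g, so v₀ = √(R g / sin 2θ).
sin(2 × 28.5°) = 0.8387.
v₀ = √(324 × 9.81 / 0.8387) = √3790 = 61.6 m/s.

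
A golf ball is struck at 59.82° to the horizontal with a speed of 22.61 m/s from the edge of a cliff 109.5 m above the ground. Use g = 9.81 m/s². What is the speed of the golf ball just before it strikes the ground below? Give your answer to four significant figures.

v_x = 22.61 cos 59.82° = 11.366 m/s is unchanged throughout.
For the vertical component, v_y² = v_y0² + 2 g h = (19.545)² + 2×9.81×109.5 = 2530.4, so |v_y| = 50.303 m/s.
Impact speed = √(v_x² + v_y²) = √(129.19 + 2530.4) = 51.57 m/s.

51.57 m/s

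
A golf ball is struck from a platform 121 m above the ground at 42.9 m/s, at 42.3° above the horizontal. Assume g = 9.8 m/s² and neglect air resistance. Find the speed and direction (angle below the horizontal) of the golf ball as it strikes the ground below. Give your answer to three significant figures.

v_x = 42.9 cos 42.3° = 31.73 m/s (constant).
|v_y| at impact = √((28.87)² + 2×9.8×121) = 56.61 m/s.
Speed = √(31.73² + 56.61²) = 64.9 m/s; angle = arctan(56.61/31.73) = 60.7° below horizontal.

64.9 m/s at 60.7° below the horizontal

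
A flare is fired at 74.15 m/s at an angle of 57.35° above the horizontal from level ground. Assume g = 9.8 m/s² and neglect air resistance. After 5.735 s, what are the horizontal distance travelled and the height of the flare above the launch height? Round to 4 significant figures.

v_x = 74.15 cos 57.35° = 40.004 m/s; v_y0 = 74.15 sin 57.35° = 62.433 m/s.
x = v_x t = 40.004 × 5.735 = 229.4 m.
y = v_y0 t − ½ g t² = 62.433×5.735 − 4.900×5.735² = 196.9 m.

x = 229.4 m, y = 196.9 m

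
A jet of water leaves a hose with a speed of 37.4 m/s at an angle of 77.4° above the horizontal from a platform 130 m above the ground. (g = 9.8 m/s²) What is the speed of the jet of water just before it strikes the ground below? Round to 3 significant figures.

62.8 m/s

v_x = 37.4 cos 77.4° = 8.159 m/s is unchanged throughout.
For the vertical component, v_y² = v_y0² + 2 g h = (36.50)² + 2×9.8×130 = 3880, so |v_y| = 62.29 m/s.
Impact speed = √(v_x² + v_y²) = √(66.57 + 3880) = 62.8 m/s.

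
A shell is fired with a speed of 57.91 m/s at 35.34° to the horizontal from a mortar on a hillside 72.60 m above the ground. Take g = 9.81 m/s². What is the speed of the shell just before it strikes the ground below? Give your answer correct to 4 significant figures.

v_x = 57.91 cos 35.34° = 47.239 m/s is unchanged throughout.
For the vertical component, v_y² = v_y0² + 2 g h = (33.497)² + 2×9.81×72.60 = 2546.5, so |v_y| = 50.463 m/s.
Impact speed = √(v_x² + v_y²) = √(2231.5 + 2546.5) = 69.12 m/s.

69.12 m/s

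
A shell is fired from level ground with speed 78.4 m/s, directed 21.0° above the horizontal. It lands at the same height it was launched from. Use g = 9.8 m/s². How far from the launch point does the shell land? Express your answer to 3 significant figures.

For level ground, R = v₀² sin(2θ) / g.
sin(2 × 21.0°) = sin 42.00° = 0.6691.
R = (78.4)² × 0.6691 / 9.8 = 420 m.

420 m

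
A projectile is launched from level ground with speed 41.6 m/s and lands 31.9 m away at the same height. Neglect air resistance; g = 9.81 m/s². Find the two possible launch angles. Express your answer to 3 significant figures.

5.21° and 84.8°

Level-ground range: R = v₀² sin(2θ)/g ⇒ sin 2θ = R g / v₀² = 31.9×9.81/41.6² = 0.1808.
2θ = arcsin(0.1808) = 10.42° or 180° − 10.42° = 169.58°.
So θ = 5.21° or θ = 84.8°.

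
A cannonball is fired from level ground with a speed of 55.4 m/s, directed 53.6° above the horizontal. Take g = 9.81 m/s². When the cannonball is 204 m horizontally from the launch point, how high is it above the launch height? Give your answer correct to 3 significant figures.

v_x = 55.4 cos 53.6° = 32.88 m/s, v_y0 = 55.4 sin 53.6° = 44.59 m/s.
Time to reach x = 204 m: t = x / v_x = 204 / 32.88 = 6.204 s.
y = v_y0 t − ½ g t² = 44.59×6.204 − 4.905×6.204² = 87.8 m.

87.8 m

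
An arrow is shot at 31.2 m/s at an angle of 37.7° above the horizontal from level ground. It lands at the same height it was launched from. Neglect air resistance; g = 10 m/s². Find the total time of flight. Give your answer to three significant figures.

3.82 s

Vertical component: v_y = 31.2 sin 37.7° = 19.08 m/s.
For a projectile landing at launch height, time of flight is t = 2 v_y / g = 2 × 19.08 / 10 = 3.82 s.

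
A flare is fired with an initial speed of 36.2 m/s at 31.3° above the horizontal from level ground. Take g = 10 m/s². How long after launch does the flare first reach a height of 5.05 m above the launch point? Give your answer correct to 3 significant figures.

v_y0 = 36.2 sin 31.3° = 18.81 m/s.
Set y = v_y0 t − ½ g t² = 5.05: 5.000 t² − 18.81 t + 5.05 = 0.
t = [18.81 ± √(353.8 − 101.0)] / 10 = (18.81 ± 15.90) / 10, giving t = 0.291 s or t = 3.47 s.
The flare is on the way up at the first time, so t = 0.291 s.

0.291 s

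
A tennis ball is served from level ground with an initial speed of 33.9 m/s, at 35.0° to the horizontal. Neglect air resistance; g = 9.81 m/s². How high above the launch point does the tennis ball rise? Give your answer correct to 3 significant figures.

19.3 m

Vertical component of launch velocity: v_y = 33.9 sin 35.0° = 19.44 m/s.
At the highest point the vertical velocity is zero, so v_y² = 2 g h_max.
h_max = (19.44)² / (2 × 9.81) = 377.9 / 19.62 = 19.3 m.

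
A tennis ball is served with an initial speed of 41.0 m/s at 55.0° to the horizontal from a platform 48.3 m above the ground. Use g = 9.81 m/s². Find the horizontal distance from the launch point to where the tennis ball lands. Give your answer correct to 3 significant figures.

190 m

Components: v_x = 41.0 cos 55.0° = 23.52 m/s, v_y = 41.0 sin 55.0° = 33.59 m/s.
Vertical: 0 = 48.3 + 33.59 t − ½(9.81) t² ⇒ 4.905 t² − 33.59 t − 48.3 = 0.
t = [33.59 + √(1128 + 947.6)] / 9.810 = 8.068 s.
Horizontal: R = v_x · t = 23.52 × 8.068 = 190 m.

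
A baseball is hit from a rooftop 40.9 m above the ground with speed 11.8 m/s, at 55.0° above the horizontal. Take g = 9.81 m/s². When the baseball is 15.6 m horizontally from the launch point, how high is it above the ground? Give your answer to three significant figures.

37.1 m

v_x = 11.8 cos 55.0° = 6.768 m/s, v_y0 = 11.8 sin 55.0° = 9.666 m/s.
Time to reach x = 15.6 m: t = x / v_x = 15.6 / 6.768 = 2.305 s.
y = 40.9 + v_y0 t − ½ g t² = 40.9 + 9.666×2.305 − 4.905×2.305² = 37.1 m.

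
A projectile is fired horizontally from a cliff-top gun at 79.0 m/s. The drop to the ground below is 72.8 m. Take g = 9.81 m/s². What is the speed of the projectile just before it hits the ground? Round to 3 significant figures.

87.6 m/s

Fall time: t = √(2 × 72.8 / 9.81) = 3.853 s.
At impact: v_x = 79.0 m/s (unchanged), v_y = g t = 9.81 × 3.853 = 37.80 m/s.
Speed = √(v_x² + v_y²) = √(6241 + 1429) = 87.6 m/s.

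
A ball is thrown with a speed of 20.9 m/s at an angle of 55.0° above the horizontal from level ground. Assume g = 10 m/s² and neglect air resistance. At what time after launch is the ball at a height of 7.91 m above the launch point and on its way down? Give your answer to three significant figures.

v_y0 = 20.9 sin 55.0° = 17.12 m/s.
Set y = v_y0 t − ½ g t² = 7.91: 5.000 t² − 17.12 t + 7.91 = 0.
t = [17.12 ± √(293.1 − 158.2)] / 10 = (17.12 ± 11.61) / 10, giving t = 0.551 s or t = 2.87 s.
On the way down corresponds to the larger root: t = 2.87 s.

2.87 s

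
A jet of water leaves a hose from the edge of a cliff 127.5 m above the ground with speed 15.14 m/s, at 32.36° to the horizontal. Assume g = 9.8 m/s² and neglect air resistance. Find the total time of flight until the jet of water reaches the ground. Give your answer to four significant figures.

Vertical component: v_y = 15.14 sin 32.36° = 8.1035 m/s.
Taking up as positive with launch at y = 127.5 m, landing at y = 0: 0 = 127.5 + 8.1035 t − ½(9.8) t².
Solving 4.900 t² − 8.1035 t − 127.5 = 0 gives t = [8.1035 + √(8.1035² + 4·4.900·127.5)] / 9.800 = 5.994 s.

5.994 s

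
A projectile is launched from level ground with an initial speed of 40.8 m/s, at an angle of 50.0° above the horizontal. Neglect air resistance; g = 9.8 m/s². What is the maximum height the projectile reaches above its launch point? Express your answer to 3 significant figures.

49.8 m

Vertical component of launch velocity: v_y = 40.8 sin 50.0° = 31.25 m/s.
At the highest point the vertical velocity is zero, so v_y² = 2 g h_max.
h_max = (31.25)² / (2 × 9.8) = 976.6 / 19.60 = 49.8 m.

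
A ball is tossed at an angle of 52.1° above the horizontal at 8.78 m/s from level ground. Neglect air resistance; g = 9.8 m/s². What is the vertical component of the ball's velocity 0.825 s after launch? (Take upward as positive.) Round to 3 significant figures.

Initial vertical component: v_y0 = 8.78 sin 52.1° = 6.928 m/s.
v_y(t) = v_y0 − g t = 6.928 − 9.8 × 0.825 = -1.16 m/s.

-1.16 m/s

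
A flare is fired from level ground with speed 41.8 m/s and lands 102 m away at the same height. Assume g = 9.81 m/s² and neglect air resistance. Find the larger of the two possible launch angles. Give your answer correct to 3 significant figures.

72.5°

Level-ground range: R = v₀² sin(2θ)/g ⇒ sin 2θ = R g / v₀² = 102×9.81/41.8² = 0.5727.
2θ = arcsin(0.5727) = 34.94° or 180° − 34.94° = 145.06°.
So θ = 17.5° or θ = 72.5°.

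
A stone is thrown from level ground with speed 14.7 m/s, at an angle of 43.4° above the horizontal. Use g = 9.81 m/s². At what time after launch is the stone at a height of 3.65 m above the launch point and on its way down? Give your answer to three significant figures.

v_y0 = 14.7 sin 43.4° = 10.10 m/s.
Set y = v_y0 t − ½ g t² = 3.65: 4.905 t² − 10.10 t + 3.65 = 0.
t = [10.10 ± √(102.0 − 71.61)] / 9.81 = (10.10 ± 5.513) / 9.81, giving t = 0.468 s or t = 1.59 s.
On the way down corresponds to the larger root: t = 1.59 s.

1.59 s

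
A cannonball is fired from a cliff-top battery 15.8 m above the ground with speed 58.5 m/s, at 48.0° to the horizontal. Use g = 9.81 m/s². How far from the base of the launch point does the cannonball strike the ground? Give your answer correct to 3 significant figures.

361 m

Components: v_x = 58.5 cos 48.0° = 39.14 m/s, v_y = 58.5 sin 48.0° = 43.47 m/s.
Vertical: 0 = 15.8 + 43.47 t − ½(9.81) t² ⇒ 4.905 t² − 43.47 t − 15.8 = 0.
t = [43.47 + √(1890 + 310.0)] / 9.810 = 9.212 s.
Horizontal: R = v_x · t = 39.14 × 9.212 = 361 m.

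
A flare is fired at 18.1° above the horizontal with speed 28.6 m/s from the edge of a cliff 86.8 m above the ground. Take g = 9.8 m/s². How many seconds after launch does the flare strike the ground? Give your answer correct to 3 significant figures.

5.21 s

Vertical component: v_y = 28.6 sin 18.1° = 8.885 m/s.
Taking up as positive with launch at y = 86.8 m, landing at y = 0: 0 = 86.8 + 8.885 t − ½(9.8) t².
Solving 4.900 t² − 8.885 t − 86.8 = 0 gives t = [8.885 + √(8.885² + 4·4.900·86.8)] / 9.800 = 5.21 s.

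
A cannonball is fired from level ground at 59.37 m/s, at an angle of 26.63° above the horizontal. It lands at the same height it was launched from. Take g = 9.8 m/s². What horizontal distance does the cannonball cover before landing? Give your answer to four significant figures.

288.2 m

For level ground, R = v₀² sin(2θ) / g.
sin(2 × 26.63°) = sin 53.260° = 0.8014.
R = (59.37)² × 0.8014 / 9.8 = 288.2 m.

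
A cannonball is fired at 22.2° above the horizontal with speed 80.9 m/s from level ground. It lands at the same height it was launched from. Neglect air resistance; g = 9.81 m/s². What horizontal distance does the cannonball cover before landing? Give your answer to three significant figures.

Components: v_x = 80.9 cos 22.2° = 74.90 m/s, v_y = 80.9 sin 22.2° = 30.57 m/s.
Time of flight (same landing height): t = 2 v_y / g = 2 × 30.57 / 9.81 = 6.232 s.
Range: R = v_x · t = 74.90 × 6.232 = 467 m.

467 m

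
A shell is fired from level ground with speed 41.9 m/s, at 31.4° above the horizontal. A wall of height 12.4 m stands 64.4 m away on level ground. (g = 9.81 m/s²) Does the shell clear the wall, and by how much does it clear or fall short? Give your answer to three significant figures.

Yes — it clears the wall by 11.0 m.

v_x = 41.9 cos 31.4° = 35.76 m/s; v_y0 = 41.9 sin 31.4° = 21.83 m/s.
Time to reach the wall: t = 64.4 / 35.76 = 1.801 s.
Height at that point: y = 21.83×1.801 − 4.905×1.801² = 23.41 m.
That is 23.41 − 12.4 = 11.0 m above the top of the wall, so the shell clears it.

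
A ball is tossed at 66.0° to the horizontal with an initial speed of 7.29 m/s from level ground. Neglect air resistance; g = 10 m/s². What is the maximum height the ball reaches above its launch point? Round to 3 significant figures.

Vertical component of launch velocity: v_y = 7.29 sin 66.0° = 6.660 m/s.
At the highest point the vertical velocity is zero, so v_y² = 2 g h_max.
h_max = (6.660)² / (2 × 10) = 44.36 / 20.00 = 2.22 m.

2.22 m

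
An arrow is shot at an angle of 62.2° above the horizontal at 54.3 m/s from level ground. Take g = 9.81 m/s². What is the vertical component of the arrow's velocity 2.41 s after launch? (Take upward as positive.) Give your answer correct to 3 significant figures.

Initial vertical component: v_y0 = 54.3 sin 62.2° = 48.03 m/s.
v_y(t) = v_y0 − g t = 48.03 − 9.81 × 2.41 = 24.4 m/s.

24.4 m/s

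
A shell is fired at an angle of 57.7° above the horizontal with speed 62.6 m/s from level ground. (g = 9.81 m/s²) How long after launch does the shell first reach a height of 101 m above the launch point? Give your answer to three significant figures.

2.48 s

v_y0 = 62.6 sin 57.7° = 52.91 m/s.
Set y = v_y0 t − ½ g t² = 101: 4.905 t² − 52.91 t + 101 = 0.
t = [52.91 ± √(2799 − 1982)] / 9.81 = (52.91 ± 28.58) / 9.81, giving t = 2.48 s or t = 8.31 s.
The shell is on the way up at the first time, so t = 2.48 s.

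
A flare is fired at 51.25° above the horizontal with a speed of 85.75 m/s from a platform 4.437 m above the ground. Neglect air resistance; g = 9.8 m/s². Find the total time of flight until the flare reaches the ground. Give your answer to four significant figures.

13.71 s

Vertical component: v_y = 85.75 sin 51.25° = 66.875 m/s.
Taking up as positive with launch at y = 4.437 m, landing at y = 0: 0 = 4.437 + 66.875 t − ½(9.8) t².
Solving 4.900 t² − 66.875 t − 4.437 = 0 gives t = [66.875 + √(66.875² + 4·4.900·4.437)] / 9.800 = 13.71 s.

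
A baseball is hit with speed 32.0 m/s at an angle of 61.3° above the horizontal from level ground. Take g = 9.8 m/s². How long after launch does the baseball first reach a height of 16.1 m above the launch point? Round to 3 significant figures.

0.647 s

v_y0 = 32.0 sin 61.3° = 28.07 m/s.
Set y = v_y0 t − ½ g t² = 16.1: 4.900 t² − 28.07 t + 16.1 = 0.
t = [28.07 ± √(787.9 − 315.6)] / 9.8 = (28.07 ± 21.73) / 9.8, giving t = 0.647 s or t = 5.08 s.
The baseball is on the way up at the first time, so t = 0.647 s.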